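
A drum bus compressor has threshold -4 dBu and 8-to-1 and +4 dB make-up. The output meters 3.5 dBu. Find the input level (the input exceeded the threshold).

24 dBu

Stripping the +4 dB make-up gives -0.5 dBu at the gain stage.
That's 3.5 dB above the -4 dBu threshold.
Input overshoot = R × output overshoot = 28 dB → input = -4 + 28 = 24 dBu.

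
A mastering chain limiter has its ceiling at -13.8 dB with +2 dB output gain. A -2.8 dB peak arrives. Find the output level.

At ∞:1, everything above -13.8 dB is held at the ceiling.
Output gain then adds 2 dB: -13.8 + 2 = -11.8 dB.

-11.8 dB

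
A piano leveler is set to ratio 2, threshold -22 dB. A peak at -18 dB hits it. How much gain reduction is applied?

2 dB

-18 dB exceeds the threshold by 4 dB.
At 2:1, output sits 4/2 = 2 dB above threshold.
Gain reduction = 4 − 2 = 2 dB.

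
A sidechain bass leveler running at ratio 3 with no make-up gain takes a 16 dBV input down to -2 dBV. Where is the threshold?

Input is 27 dB above T (since output overshoot × R = input overshoot: (-2 − T)·3 = 16 − T gives T = -11 dBV).
Check: -11 + (16 − (-11))/3 = -11 + 9 = -2 dBV. ✓

-11 dBV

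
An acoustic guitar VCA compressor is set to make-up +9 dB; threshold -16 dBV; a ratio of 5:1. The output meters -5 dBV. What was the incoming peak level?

-6 dBV

Remove make-up: -5 − 9 = -14 dBV.
Post-compression overshoot = -14 − (-16) = 2 dB.
Input overshoot = R × output overshoot = 10 dB → input = -16 + 10 = -6 dBV.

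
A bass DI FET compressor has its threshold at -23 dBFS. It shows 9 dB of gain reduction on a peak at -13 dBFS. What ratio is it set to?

Input overshoot = -13 − (-23) = 10 dB.
Output overshoot = 10 − 9 = 1 dB.
Ratio = input overshoot / output overshoot = 10 / 1 = 10.

10:1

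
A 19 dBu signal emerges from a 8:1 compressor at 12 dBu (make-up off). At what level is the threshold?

11 dBu

Gain reduction = 19 − 12 = 7 dB; output overshoot = GR / (R − 1) = 7 / 7 = 1 dB.
Threshold = output − output overshoot = 12 − 1 = 11 dBu.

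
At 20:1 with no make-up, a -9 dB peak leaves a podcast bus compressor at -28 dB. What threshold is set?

Gain reduction = -9 − (-28) = 19 dB; output overshoot = GR / (R − 1) = 19 / 19 = 1 dB.
Threshold = output − output overshoot = -28 − 1 = -29 dB.

-29 dB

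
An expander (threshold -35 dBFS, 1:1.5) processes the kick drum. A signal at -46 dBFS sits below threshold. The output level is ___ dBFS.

Below threshold, a 1:1.5 expander applies gain = (1.5−1)×(T − x) of attenuation.
(1.5−1) × 11 = 5.5 dB, so output = -46 − 5.5 = -51.5 dBFS.

-51.5 dBFS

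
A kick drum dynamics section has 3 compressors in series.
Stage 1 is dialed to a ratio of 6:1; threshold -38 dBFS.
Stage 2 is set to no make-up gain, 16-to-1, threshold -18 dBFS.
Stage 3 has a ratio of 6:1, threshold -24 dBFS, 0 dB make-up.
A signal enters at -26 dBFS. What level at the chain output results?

Stage 1: 12 dB above -38 dBFS, reduced 6:1 to 2 dB above → -36 dBFS.
Stage 2: -36 dBFS is at or below the -18 dBFS threshold — no compression; output -36 dBFS.
Stage 3: below threshold (-36 ≤ -24); passes unchanged; output -36 dBFS.

-36 dBFS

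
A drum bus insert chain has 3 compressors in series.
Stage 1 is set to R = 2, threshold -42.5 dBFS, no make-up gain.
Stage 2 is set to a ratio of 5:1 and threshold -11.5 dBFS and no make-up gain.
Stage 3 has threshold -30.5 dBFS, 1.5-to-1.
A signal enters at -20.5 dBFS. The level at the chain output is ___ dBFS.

-31.5 dBFS

Stage 1: 22 dB above -42.5 dBFS, reduced 2:1 to 11 dB above → -31.5 dBFS.
Stage 2: -31.5 dBFS ≤ -11.5 dBFS, so stage 2 doesn't engage; output -31.5 dBFS.
Stage 3: -31.5 dBFS ≤ -30.5 dBFS, so stage 3 doesn't engage; output -31.5 dBFS.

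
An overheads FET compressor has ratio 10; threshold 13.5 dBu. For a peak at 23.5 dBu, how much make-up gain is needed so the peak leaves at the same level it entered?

9 dB

Without make-up, output = threshold + overshoot/10 = 13.5 + 1 = 14.5 dBu.
Gap to target: 9 dB.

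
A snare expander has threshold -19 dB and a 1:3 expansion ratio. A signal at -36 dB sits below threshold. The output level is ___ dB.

Below threshold, a 1:3 expander applies gain = (3−1)×(T − x) of attenuation.
(3−1) × 17 = 34 dB, so output = -36 − 34 = -70 dB.

-70 dB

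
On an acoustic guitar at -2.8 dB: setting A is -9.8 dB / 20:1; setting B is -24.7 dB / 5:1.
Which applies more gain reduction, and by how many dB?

A: overshoot 7 dB → output overshoot 0.35 dB → GR 6.65 dB.
B: overshoot 21.9 dB → output overshoot 4.38 dB → GR 17.52 dB.
Difference: 10.87 dB in favour of B.

B, by 10.87 dB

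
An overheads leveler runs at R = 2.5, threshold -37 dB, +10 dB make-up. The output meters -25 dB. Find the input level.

Remove make-up: -25 − 10 = -35 dB.
That's 2 dB above the -37 dB threshold.
Input overshoot = R × output overshoot = 5 dB → input = -37 + 5 = -32 dB.

-32 dB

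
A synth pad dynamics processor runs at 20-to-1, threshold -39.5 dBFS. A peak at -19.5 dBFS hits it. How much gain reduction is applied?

The signal is 20 dB above threshold.
At 20:1, output sits 20/20 = 1 dB above threshold.
Gain reduction = 20 − 1 = 19 dB.

19 dB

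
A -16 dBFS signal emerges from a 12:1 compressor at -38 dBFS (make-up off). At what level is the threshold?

Gain reduction = -16 − (-38) = 22 dB; output overshoot = GR / (R − 1) = 22 / 11 = 2 dB.
Threshold = output − output overshoot = -38 − 2 = -40 dBFS.

-40 dBFS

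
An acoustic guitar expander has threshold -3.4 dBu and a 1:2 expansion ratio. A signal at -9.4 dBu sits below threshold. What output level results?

Undershoot = (-3.4) − (-9.4) = 6 dB.
At 1:2, that expands to 12 dB under threshold.
Output = -3.4 − 12 = -15.4 dBu.

-15.4 dBu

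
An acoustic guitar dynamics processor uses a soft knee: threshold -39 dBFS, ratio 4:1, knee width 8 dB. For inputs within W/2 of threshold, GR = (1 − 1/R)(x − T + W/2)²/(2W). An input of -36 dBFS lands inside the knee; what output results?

-38.296875 dBFS

x − T + W/2 = -36 − (-39) + 4 = 7.
GR = (1 − 1/4) × 7² / 16 = 0.75 × 49 / 16 = 2.296875 dB.
Output = -36 − 2.296875 = -38.296875 dBFS.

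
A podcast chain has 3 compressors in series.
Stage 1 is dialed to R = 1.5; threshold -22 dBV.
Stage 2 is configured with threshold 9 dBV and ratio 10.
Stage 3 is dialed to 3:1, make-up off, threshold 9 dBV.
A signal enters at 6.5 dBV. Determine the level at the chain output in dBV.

-3 dBV

Stage 1: 6.5 dBV is 28.5 dB over -22 dBV; at 1.5:1 that becomes 19 dB over, giving -3 dBV.
Stage 2: below threshold (-3 ≤ 9); passes unchanged; output -3 dBV.
Stage 3: -3 dBV is at or below the 9 dBV threshold — no compression; output -3 dBV.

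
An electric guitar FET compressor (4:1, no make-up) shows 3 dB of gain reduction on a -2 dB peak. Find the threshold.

-6 dB

Let T be the threshold. Output overshoot = (input overshoot)/R, so -5 − T = (-2 − T)/4.
4·(-5 − T) = -2 − T → 3·T = -20 − (-2) = -18.
T = -18/3 = -6 dB.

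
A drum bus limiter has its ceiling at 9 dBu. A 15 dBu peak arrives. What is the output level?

9 dBu

The limiter clamps the peak to its 9 dBu ceiling.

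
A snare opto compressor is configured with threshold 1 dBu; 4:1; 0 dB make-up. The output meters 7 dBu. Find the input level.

25 dBu

That's 6 dB above the 1 dBu threshold.
Input overshoot = R × output overshoot = 24 dB → input = 1 + 24 = 25 dBu.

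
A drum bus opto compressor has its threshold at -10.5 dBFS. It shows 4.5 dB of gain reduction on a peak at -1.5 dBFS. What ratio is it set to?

Input overshoot = -1.5 − (-10.5) = 9 dB.
Output overshoot = 9 − 4.5 = 4.5 dB.
Ratio = input overshoot / output overshoot = 9 / 4.5 = 2.

2:1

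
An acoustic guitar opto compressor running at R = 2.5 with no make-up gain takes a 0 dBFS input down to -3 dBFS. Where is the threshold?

-5 dBFS

Let T be the threshold. Output overshoot = (input overshoot)/R, so -3 − T = (0 − T)/2.5.
2.5·(-3 − T) = 0 − T → 1.5·T = -7.5 − 0 = -7.5.
T = -7.5/1.5 = -5 dBFS.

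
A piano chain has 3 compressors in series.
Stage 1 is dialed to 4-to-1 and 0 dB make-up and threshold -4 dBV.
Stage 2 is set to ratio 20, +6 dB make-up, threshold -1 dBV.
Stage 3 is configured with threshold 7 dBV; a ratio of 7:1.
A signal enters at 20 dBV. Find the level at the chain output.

Stage 1: overshoot 24 dB → 24/4 = 6 dB → 2 dBV.
Stage 2: 3 dB above -1 dBV, reduced 20:1 to 0.15 dB above → -0.85 dBV; +6 dB make-up → 5.15 dBV.
Stage 3: 5.15 dBV is at or below the 7 dBV threshold — no compression; output 5.15 dBV.

5.15 dBV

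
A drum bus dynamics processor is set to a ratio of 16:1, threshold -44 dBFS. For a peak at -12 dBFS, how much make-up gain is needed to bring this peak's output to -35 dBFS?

The peak compresses to -44 + 32/16 = -42 dBFS.
To reach -35 dBFS requires -35 − (-42) = 7 dB of make-up.

7 dB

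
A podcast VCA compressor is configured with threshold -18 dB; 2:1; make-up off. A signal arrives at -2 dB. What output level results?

-10 dB

Overshoot: -2 − (-18) = 16 dB.
2:1 compression reduces that to 16/2 = 8 dB over.
That puts the output at -10 dB.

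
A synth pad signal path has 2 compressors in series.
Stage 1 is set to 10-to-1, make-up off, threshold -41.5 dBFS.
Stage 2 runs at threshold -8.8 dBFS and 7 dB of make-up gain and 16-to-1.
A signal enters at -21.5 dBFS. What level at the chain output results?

-32.5 dBFS

Stage 1: 20 dB above -41.5 dBFS, reduced 10:1 to 2 dB above → -39.5 dBFS.
Stage 2: -39.5 dBFS is at or below the -8.8 dBFS threshold — no compression; make-up brings it to -32.5 dBFS.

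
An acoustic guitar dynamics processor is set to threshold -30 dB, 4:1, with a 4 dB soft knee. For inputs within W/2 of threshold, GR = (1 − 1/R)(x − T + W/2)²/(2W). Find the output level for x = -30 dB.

x − T + W/2 = -30 − (-30) + 2 = 2.
GR = (1 − 1/4) × 2² / 8 = 0.75 × 4 / 8 = 0.375 dB.
Output = -30 − 0.375 = -30.375 dB.

-30.375 dB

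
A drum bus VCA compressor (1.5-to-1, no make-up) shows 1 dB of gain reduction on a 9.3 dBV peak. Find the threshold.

6.3 dBV

Input is 3 dB above T (since output overshoot × R = input overshoot: (8.3 − T)·1.5 = 9.3 − T gives T = 6.3 dBV).
Check: 6.3 + (9.3 − 6.3)/1.5 = 6.3 + 2 = 8.3 dBV. ✓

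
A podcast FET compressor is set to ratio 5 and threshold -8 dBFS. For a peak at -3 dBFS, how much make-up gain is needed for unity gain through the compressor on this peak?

Overshoot 5 dB → 5/5 = 1 dB after compression, so the compressed level is -8 + 1 = -7 dBFS.
Make-up = target − compressed = -3 − (-7) = 4 dB.

4 dB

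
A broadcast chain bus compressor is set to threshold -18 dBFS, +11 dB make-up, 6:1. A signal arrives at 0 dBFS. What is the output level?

0 dBFS sits 18 dB over threshold.
At 6:1 the overshoot is divided by 6, leaving 3 dB above threshold.
That puts the output at -15 dBFS; make-up adds 11 dB, giving -4 dBFS.

-4 dBFS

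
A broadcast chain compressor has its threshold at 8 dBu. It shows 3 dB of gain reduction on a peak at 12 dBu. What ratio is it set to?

Input overshoot = 12 − 8 = 4 dB.
Output overshoot = 4 − 3 = 1 dB.
Ratio = input overshoot / output overshoot = 4 / 1 = 4.

4:1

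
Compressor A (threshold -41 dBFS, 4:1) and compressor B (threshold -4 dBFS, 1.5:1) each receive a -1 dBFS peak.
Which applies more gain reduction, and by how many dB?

A, by 29 dB

A: GR = 40 − 40/4 = 30 dB.
B: GR = 3 − 3/1.5 = 1 dB.
Difference: 29 dB in favour of A.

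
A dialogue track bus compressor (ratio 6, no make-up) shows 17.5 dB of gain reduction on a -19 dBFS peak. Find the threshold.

Input is 21 dB above T (since output overshoot × R = input overshoot: (-36.5 − T)·6 = -19 − T gives T = -40 dBFS).
Check: -40 + (-19 − (-40))/6 = -40 + 3.5 = -36.5 dBFS. ✓

-40 dBFS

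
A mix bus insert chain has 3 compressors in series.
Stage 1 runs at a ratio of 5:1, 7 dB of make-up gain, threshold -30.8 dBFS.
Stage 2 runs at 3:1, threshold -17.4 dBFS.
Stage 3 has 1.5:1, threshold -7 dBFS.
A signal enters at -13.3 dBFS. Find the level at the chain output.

-20.3 dBFS

Stage 1: overshoot 17.5 dB → 17.5/5 = 3.5 dB → -27.3 dBFS; +7 dB make-up → -20.3 dBFS.
Stage 2: below threshold (-20.3 ≤ -17.4); passes unchanged; output -20.3 dBFS.
Stage 3: below threshold (-20.3 ≤ -7); passes unchanged; output -20.3 dBFS.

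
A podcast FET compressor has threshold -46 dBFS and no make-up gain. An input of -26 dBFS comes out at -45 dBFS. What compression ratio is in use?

20:1

Input overshoot = -26 − (-46) = 20 dB; output overshoot = -45 − (-46) = 1 dB.
Ratio = 20 / 1 = 20.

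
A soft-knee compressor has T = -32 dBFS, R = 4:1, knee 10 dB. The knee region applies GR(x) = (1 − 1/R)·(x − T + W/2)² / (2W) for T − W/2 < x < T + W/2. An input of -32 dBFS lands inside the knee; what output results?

x − T + W/2 = -32 − (-32) + 5 = 5.
GR = (1 − 1/4) × 5² / 20 = 0.75 × 25 / 20 = 0.9375 dB.
Output = -32 − 0.9375 = -32.9375 dBFS.

-32.9375 dBFS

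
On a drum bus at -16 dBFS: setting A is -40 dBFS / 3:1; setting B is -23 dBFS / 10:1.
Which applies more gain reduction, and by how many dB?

A, by 9.7 dB

A: overshoot 24 dB → output overshoot 8 dB → GR 16 dB.
B: overshoot 7 dB → output overshoot 0.7 dB → GR 6.3 dB.
Difference: 9.7 dB in favour of A.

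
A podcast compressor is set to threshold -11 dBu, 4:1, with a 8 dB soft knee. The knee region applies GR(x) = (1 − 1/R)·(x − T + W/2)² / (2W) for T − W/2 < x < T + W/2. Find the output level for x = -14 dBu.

-14.046875 dBu

x − T + W/2 = -14 − (-11) + 4 = 1.
GR = (1 − 1/4) × 1² / 16 = 0.75 × 1 / 16 = 0.046875 dB.
Output = -14 − 0.046875 = -14.046875 dBu.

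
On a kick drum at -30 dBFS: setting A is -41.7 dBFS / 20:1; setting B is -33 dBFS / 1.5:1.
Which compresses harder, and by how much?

A: overshoot 11.7 dB → output overshoot 0.585 dB → GR 11.115 dB.
B: overshoot 3 dB → output overshoot 2 dB → GR 1 dB.
Difference: 10.115 dB in favour of A.

A, by 10.115 dB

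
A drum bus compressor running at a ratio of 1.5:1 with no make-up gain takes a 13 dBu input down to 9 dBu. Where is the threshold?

Input is 12 dB above T (since output overshoot × R = input overshoot: (9 − T)·1.5 = 13 − T gives T = 1 dBu).
Check: 1 + (13 − 1)/1.5 = 1 + 8 = 9 dBu. ✓

1 dBu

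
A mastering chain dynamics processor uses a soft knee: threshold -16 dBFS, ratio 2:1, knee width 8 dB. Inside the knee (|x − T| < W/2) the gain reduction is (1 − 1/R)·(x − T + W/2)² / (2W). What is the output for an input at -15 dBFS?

x − T + W/2 = -15 − (-16) + 4 = 5.
GR = (1 − 1/2) × 5² / 16 = 0.5 × 25 / 16 = 0.78125 dB.
Output = -15 − 0.78125 = -15.78125 dBFS.

-15.78125 dBFS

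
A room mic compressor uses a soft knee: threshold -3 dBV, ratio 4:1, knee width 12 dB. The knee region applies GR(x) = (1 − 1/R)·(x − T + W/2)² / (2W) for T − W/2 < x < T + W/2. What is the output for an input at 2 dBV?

x − T + W/2 = 2 − (-3) + 6 = 11.
GR = (1 − 1/4) × 11² / 24 = 0.75 × 121 / 24 = 3.78125 dB.
Output = 2 − 3.78125 = -1.78125 dBV.

-1.78125 dBV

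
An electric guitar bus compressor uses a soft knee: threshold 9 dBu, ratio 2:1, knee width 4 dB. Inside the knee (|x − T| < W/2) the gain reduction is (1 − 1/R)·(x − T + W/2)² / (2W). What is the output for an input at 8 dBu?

7.9375 dBu

x − T + W/2 = 8 − 9 + 2 = 1.
GR = (1 − 1/2) × 1² / 8 = 0.5 × 1 / 8 = 0.0625 dB.
Output = 8 − 0.0625 = 7.9375 dBu.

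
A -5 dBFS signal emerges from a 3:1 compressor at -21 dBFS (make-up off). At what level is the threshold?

Gain reduction = -5 − (-21) = 16 dB; output overshoot = GR / (R − 1) = 16 / 2 = 8 dB.
Threshold = output − output overshoot = -21 − 8 = -29 dBFS.

-29 dBFS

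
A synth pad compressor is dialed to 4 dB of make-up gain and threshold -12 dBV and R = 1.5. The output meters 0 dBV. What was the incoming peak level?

Stripping the +4 dB make-up gives -4 dBV at the gain stage.
The compressed level sits -4 − (-12) = 8 dB over threshold.
Before 1.5:1 compression the overshoot was 8 × 1.5 = 12 dB, so input = -12 + 12 = 0 dBV.

0 dBV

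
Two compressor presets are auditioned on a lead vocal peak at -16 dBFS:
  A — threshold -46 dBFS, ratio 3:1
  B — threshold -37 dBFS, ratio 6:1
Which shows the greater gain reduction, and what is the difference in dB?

A: GR = 30 − 30/3 = 20 dB.
B: GR = 21 − 21/6 = 17.5 dB.
A applies 2.5 dB more gain reduction.

A, by 2.5 dB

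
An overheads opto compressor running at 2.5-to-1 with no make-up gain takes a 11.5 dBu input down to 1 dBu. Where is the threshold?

Input is 17.5 dB above T (since output overshoot × R = input overshoot: (1 − T)·2.5 = 11.5 − T gives T = -6 dBu).
Check: -6 + (11.5 − (-6))/2.5 = -6 + 7 = 1 dBu. ✓

-6 dBu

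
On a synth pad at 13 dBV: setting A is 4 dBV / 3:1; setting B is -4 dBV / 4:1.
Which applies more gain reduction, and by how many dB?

B, by 6.75 dB

A: 9 dB over, compressed to 3 dB over, so 6 dB of GR.
B: 17 dB over, compressed to 4.25 dB over, so 12.75 dB of GR.
Difference: 6.75 dB in favour of B.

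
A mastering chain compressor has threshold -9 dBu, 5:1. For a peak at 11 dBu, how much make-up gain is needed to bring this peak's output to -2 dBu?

3 dB

The peak compresses to -9 + 20/5 = -5 dBu.
To reach -2 dBu requires -2 − (-5) = 3 dB of make-up.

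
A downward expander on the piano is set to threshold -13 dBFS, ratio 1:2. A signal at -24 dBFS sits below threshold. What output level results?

-35 dBFS

The input is 11 dB below the -13 dBFS threshold.
A 1:2 expander multiplies undershoot by 2: 11 × 2 = 22 dB below threshold.
Output = -13 − 22 = -35 dBFS.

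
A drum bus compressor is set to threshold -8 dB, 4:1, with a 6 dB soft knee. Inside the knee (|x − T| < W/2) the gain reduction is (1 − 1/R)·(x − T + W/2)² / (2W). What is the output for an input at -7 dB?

x − T + W/2 = -7 − (-8) + 3 = 4.
GR = (1 − 1/4) × 4² / 12 = 0.75 × 16 / 12 = 1 dB.
Output = -7 − 1 = -8 dB.

-8 dB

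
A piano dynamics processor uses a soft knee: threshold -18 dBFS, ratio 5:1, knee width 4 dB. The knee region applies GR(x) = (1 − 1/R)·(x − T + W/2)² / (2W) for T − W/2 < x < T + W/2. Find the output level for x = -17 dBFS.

x − T + W/2 = -17 − (-18) + 2 = 3.
GR = (1 − 1/5) × 3² / 8 = 0.8 × 9 / 8 = 0.9 dB.
Output = -17 − 0.9 = -17.9 dBFS.

-17.9 dBFS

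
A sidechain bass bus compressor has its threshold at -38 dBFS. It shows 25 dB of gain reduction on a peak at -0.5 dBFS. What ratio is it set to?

3:1

Input overshoot = -0.5 − (-38) = 37.5 dB.
Output overshoot = 37.5 − 25 = 12.5 dB.
Ratio = input overshoot / output overshoot = 37.5 / 12.5 = 3.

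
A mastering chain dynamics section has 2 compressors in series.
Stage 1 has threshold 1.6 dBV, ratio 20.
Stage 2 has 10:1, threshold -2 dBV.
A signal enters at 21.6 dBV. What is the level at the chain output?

Stage 1: overshoot 20 dB → 20/20 = 1 dB → 2.6 dBV.
Stage 2: 2.6 dBV is 4.6 dB over -2 dBV; at 10:1 that becomes 0.46 dB over, giving -1.54 dBV.

-1.54 dBV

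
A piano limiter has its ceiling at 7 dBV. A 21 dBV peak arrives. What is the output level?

7 dBV

At ∞:1, everything above 7 dBV is held at the ceiling.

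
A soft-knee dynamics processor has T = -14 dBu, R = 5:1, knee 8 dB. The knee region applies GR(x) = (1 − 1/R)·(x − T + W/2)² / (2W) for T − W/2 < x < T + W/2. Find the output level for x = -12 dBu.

x − T + W/2 = -12 − (-14) + 4 = 6.
GR = (1 − 1/5) × 6² / 16 = 0.8 × 36 / 16 = 1.8 dB.
Output = -12 − 1.8 = -13.8 dBu.

-13.8 dBu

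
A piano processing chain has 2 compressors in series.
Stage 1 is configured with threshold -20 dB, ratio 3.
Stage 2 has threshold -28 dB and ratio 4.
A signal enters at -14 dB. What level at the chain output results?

-25.5 dB

Stage 1: overshoot 6 dB → 6/3 = 2 dB → -18 dB.
Stage 2: -18 dB is 10 dB over -28 dB; at 4:1 that becomes 2.5 dB over, giving -25.5 dB.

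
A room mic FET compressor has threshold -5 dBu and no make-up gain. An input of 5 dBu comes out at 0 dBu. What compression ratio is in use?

Input overshoot = 5 − (-5) = 10 dB; output overshoot = 0 − (-5) = 5 dB.
Ratio = 10 / 5 = 2.

2:1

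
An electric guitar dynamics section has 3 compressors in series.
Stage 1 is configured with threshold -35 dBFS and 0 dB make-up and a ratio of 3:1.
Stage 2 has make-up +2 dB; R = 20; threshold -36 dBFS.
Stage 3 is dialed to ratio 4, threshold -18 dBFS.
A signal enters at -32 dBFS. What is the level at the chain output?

Stage 1: overshoot 3 dB → 3/3 = 1 dB → -34 dBFS.
Stage 2: overshoot 2 dB → 2/20 = 0.1 dB → -35.9 dBFS; +2 dB make-up → -33.9 dBFS.
Stage 3: -33.9 dBFS ≤ -18 dBFS, so stage 3 doesn't engage; output -33.9 dBFS.

-33.9 dBFS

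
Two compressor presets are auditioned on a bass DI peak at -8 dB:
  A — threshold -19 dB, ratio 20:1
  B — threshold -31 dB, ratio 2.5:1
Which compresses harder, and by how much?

A: GR = 11 − 11/20 = 10.45 dB.
B: GR = 23 − 23/2.5 = 13.8 dB.
B reduces 3.35 dB more.

B, by 3.35 dB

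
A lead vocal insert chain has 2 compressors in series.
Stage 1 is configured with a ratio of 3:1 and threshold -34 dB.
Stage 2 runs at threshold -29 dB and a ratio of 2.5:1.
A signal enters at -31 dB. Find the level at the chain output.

Stage 1: overshoot 3 dB → 3/3 = 1 dB → -33 dB.
Stage 2: -33 dB is at or below the -29 dB threshold — no compression; output -33 dB.

-33 dB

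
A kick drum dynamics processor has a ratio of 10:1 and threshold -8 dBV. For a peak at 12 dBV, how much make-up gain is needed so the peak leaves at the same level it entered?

Overshoot 20 dB → 20/10 = 2 dB after compression, so the compressed level is -8 + 2 = -6 dBV.
Make-up = target − compressed = 12 − (-6) = 18 dB.

18 dB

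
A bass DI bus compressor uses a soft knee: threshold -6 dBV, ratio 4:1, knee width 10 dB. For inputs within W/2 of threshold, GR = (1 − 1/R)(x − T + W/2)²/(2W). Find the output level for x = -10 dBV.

x − T + W/2 = -10 − (-6) + 5 = 1.
GR = (1 − 1/4) × 1² / 20 = 0.75 × 1 / 20 = 0.0375 dB.
Output = -10 − 0.0375 = -10.0375 dBV.

-10.0375 dBV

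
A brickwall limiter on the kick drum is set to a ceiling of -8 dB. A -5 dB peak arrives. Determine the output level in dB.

A brickwall limiter is an ∞:1 compressor: any input above the ceiling is clamped to -8 dB.

-8 dB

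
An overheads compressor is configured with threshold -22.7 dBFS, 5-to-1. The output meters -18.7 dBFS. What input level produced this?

-2.7 dBFS

The compressed level sits -18.7 − (-22.7) = 4 dB over threshold.
Before 5:1 compression the overshoot was 4 × 5 = 20 dB, so input = -22.7 + 20 = -2.7 dBFS.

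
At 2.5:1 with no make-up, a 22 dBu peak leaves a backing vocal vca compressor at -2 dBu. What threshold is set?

Gain reduction = 22 − (-2) = 24 dB; output overshoot = GR / (R − 1) = 24 / 1.5 = 16 dB.
Threshold = output − output overshoot = -2 − 16 = -18 dBu.

-18 dBu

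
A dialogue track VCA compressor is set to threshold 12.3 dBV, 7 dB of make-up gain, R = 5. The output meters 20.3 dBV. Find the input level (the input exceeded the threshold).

17.3 dBV

Remove make-up: 20.3 − 7 = 13.3 dBV.
Post-compression overshoot = 13.3 − 12.3 = 1 dB.
Input overshoot = R × output overshoot = 5 dB → input = 12.3 + 5 = 17.3 dBV.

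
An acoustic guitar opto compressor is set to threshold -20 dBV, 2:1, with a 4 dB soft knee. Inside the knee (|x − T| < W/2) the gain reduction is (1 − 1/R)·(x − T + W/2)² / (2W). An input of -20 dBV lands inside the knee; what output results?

x − T + W/2 = -20 − (-20) + 2 = 2.
GR = (1 − 1/2) × 2² / 8 = 0.5 × 4 / 8 = 0.25 dB.
Output = -20 − 0.25 = -20.25 dBV.

-20.25 dBV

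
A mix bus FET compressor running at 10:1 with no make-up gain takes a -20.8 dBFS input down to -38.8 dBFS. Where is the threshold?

Gain reduction = -20.8 − (-38.8) = 18 dB; output overshoot = GR / (R − 1) = 18 / 9 = 2 dB.
Threshold = output − output overshoot = -38.8 − 2 = -40.8 dBFS.

-40.8 dBFS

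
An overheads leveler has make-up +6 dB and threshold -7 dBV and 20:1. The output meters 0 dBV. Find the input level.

Before make-up, the level was 0 − 6 = -6 dBV.
That's 1 dB above the -7 dBV threshold.
Undo the ratio: input overshoot = 1 × 20 = 20 dB, giving input = 13 dBV.

13 dBV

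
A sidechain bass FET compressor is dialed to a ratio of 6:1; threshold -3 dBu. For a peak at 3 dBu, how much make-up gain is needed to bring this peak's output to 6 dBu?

8 dB

Without make-up, output = threshold + overshoot/6 = -3 + 1 = -2 dBu.
Gap to target: 8 dB.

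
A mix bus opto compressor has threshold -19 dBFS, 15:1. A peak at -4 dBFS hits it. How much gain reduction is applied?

14 dB

The signal is 15 dB above threshold.
A 15:1 ratio leaves 1 dB of that excess.
So the signal is attenuated by 15 − 1 = 14 dB.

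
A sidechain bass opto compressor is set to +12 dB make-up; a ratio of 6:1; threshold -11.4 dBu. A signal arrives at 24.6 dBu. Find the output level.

24.6 dBu sits 36 dB over threshold.
The 36 dB excess becomes 6 dB after 6:1 reduction.
That puts the output at -5.4 dBu; make-up adds 12 dB, giving 6.6 dBu.

6.6 dBu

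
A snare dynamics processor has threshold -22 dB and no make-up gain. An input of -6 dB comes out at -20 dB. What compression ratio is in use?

Input overshoot = -6 − (-22) = 16 dB; output overshoot = -20 − (-22) = 2 dB.
Ratio = 16 / 2 = 8.

8:1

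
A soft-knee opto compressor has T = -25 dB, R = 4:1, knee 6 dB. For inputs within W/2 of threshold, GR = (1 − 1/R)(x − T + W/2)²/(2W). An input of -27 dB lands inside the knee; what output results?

-27.0625 dB

x − T + W/2 = -27 − (-25) + 3 = 1.
GR = (1 − 1/4) × 1² / 12 = 0.75 × 1 / 12 = 0.0625 dB.
Output = -27 − 0.0625 = -27.0625 dB.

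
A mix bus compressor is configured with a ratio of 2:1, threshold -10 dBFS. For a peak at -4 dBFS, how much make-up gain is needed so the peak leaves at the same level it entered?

3 dB

The peak compresses to -10 + 6/2 = -7 dBFS.
To reach -4 dBFS requires -4 − (-7) = 3 dB of make-up.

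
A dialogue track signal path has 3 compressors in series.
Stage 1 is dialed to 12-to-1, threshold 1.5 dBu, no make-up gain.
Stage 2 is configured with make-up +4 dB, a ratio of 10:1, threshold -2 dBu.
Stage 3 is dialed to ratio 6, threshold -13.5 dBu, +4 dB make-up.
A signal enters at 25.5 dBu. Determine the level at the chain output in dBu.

Stage 1: 25.5 dBu is 24 dB over 1.5 dBu; at 12:1 that becomes 2 dB over, giving 3.5 dBu.
Stage 2: overshoot 5.5 dB → 5.5/10 = 0.55 dB → -1.45 dBu; +4 dB make-up → 2.55 dBu.
Stage 3: overshoot 16.05 dB → 16.05/6 = 2.675 dB → -10.825 dBu; +4 dB make-up → -6.825 dBu.

-6.825 dBu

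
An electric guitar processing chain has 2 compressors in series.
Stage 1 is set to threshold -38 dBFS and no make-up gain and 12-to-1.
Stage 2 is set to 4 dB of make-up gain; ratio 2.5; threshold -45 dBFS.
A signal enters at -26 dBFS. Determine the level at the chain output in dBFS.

-37.8 dBFS

Stage 1: overshoot 12 dB → 12/12 = 1 dB → -37 dBFS.
Stage 2: 8 dB above -45 dBFS, reduced 2.5:1 to 3.2 dB above → -41.8 dBFS; +4 dB make-up → -37.8 dBFS.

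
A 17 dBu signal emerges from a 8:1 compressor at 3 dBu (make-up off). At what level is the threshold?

1 dBu

Input is 16 dB above T (since output overshoot × R = input overshoot: (3 − T)·8 = 17 − T gives T = 1 dBu).
Check: 1 + (17 − 1)/8 = 1 + 2 = 3 dBu. ✓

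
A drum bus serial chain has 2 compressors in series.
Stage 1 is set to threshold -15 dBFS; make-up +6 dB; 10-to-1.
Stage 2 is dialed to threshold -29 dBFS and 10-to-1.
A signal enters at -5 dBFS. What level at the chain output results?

-26.9 dBFS

Stage 1: -5 dBFS is 10 dB over -15 dBFS; at 10:1 that becomes 1 dB over, giving -14 dBFS; +6 dB make-up → -8 dBFS.
Stage 2: 21 dB above -29 dBFS, reduced 10:1 to 2.1 dB above → -26.9 dBFS.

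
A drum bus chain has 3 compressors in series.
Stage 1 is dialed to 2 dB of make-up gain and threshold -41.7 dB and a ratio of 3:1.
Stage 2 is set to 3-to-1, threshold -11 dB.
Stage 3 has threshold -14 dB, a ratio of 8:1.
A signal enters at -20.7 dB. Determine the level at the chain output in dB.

-32.7 dB

Stage 1: 21 dB above -41.7 dB, reduced 3:1 to 7 dB above → -34.7 dB; +2 dB make-up → -32.7 dB.
Stage 2: -32.7 dB ≤ -11 dB, so stage 2 doesn't engage; output -32.7 dB.
Stage 3: -32.7 dB is at or below the -14 dB threshold — no compression; output -32.7 dB.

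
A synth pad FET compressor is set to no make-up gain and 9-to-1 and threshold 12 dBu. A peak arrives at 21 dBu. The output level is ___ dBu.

13 dBu

Overshoot: 21 − 12 = 9 dB.
9:1 compression reduces that to 9/9 = 1 dB over.
So the level is 12 + 1 = 13 dBu.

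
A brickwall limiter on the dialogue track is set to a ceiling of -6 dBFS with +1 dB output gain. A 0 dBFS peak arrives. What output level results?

-5 dBFS

At ∞:1, everything above -6 dBFS is held at the ceiling.
Output gain then adds 1 dB: -6 + 1 = -5 dBFS.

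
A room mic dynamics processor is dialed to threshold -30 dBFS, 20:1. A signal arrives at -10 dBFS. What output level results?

Overshoot: -10 − (-30) = 20 dB.
20:1 compression reduces that to 20/20 = 1 dB over.
Output = -30 + 1 = -29 dBFS.

-29 dBFS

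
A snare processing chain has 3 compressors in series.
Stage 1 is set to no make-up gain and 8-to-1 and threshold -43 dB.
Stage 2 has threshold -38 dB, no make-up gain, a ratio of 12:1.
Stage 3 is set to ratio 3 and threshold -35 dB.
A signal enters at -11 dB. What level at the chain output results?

-39 dB

Stage 1: overshoot 32 dB → 32/8 = 4 dB → -39 dB.
Stage 2: -39 dB ≤ -38 dB, so stage 2 doesn't engage; output -39 dB.
Stage 3: -39 dB is at or below the -35 dB threshold — no compression; output -39 dB.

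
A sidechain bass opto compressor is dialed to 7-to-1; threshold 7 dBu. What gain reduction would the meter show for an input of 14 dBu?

6 dB

Overshoot = 14 − 7 = 7 dB.
At 7:1, output sits 7/7 = 1 dB above threshold.
So the signal is attenuated by 7 − 1 = 6 dB.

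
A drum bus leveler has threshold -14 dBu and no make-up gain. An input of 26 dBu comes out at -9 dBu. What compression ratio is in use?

Input overshoot = 26 − (-14) = 40 dB; output overshoot = -9 − (-14) = 5 dB.
Ratio = 40 / 5 = 8.

8:1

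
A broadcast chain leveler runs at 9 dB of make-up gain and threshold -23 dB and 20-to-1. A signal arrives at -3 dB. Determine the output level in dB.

Overshoot: -3 − (-23) = 20 dB.
20:1 compression reduces that to 20/20 = 1 dB over.
So the level is -23 + 1 = -22 dB; make-up adds 9 dB, giving -13 dB.

-13 dB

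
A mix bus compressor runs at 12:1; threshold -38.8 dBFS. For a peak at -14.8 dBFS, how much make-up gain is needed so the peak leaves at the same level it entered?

22 dB

Overshoot 24 dB → 24/12 = 2 dB after compression, so the compressed level is -38.8 + 2 = -36.8 dBFS.
Make-up = target − compressed = -14.8 − (-36.8) = 22 dB.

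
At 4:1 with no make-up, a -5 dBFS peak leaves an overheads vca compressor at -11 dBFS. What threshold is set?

Gain reduction = -5 − (-11) = 6 dB; output overshoot = GR / (R − 1) = 6 / 3 = 2 dB.
Threshold = output − output overshoot = -11 − 2 = -13 dBFS.

-13 dBFS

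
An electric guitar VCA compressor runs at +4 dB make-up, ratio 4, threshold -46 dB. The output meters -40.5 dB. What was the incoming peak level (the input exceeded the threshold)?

-40 dB

Before make-up, the level was -40.5 − 4 = -44.5 dB.
Post-compression overshoot = -44.5 − (-46) = 1.5 dB.
Undo the ratio: input overshoot = 1.5 × 4 = 6 dB, giving input = -40 dB.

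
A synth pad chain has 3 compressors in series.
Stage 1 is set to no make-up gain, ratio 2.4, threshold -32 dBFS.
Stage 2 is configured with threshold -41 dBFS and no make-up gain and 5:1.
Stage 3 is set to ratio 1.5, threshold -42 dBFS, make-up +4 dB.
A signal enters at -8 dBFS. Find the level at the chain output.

-34.8 dBFS

Stage 1: 24 dB above -32 dBFS, reduced 2.4:1 to 10 dB above → -22 dBFS.
Stage 2: -22 dBFS is 19 dB over -41 dBFS; at 5:1 that becomes 3.8 dB over, giving -37.2 dBFS.
Stage 3: overshoot 4.8 dB → 4.8/1.5 = 3.2 dB → -38.8 dBFS; +4 dB make-up → -34.8 dBFS.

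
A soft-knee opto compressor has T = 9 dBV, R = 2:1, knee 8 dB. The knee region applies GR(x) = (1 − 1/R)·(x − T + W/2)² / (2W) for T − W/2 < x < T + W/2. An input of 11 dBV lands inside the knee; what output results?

x − T + W/2 = 11 − 9 + 4 = 6.
GR = (1 − 1/2) × 6² / 16 = 0.5 × 36 / 16 = 1.125 dB.
Output = 11 − 1.125 = 9.875 dBV.

9.875 dBV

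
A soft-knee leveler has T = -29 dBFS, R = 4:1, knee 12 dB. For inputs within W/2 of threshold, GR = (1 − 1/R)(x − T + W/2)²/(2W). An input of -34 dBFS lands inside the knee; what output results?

x − T + W/2 = -34 − (-29) + 6 = 1.
GR = (1 − 1/4) × 1² / 24 = 0.75 × 1 / 24 = 0.03125 dB.
Output = -34 − 0.03125 = -34.03125 dBFS.

-34.03125 dBFS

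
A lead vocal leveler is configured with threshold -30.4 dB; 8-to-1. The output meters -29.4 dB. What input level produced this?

That's 1 dB above the -30.4 dB threshold.
Undo the ratio: input overshoot = 1 × 8 = 8 dB, giving input = -22.4 dB.

-22.4 dB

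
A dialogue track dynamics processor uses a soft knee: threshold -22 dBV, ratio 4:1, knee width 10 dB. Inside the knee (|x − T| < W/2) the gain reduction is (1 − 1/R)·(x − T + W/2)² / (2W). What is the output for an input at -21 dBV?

-22.35 dBV

x − T + W/2 = -21 − (-22) + 5 = 6.
GR = (1 − 1/4) × 6² / 20 = 0.75 × 36 / 20 = 1.35 dB.
Output = -21 − 1.35 = -22.35 dBV.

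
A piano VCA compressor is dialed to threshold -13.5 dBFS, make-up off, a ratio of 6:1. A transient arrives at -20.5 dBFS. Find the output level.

-20.5 dBFS is 7 dB below the -13.5 dBFS threshold, so no gain reduction is applied.
Output = input = -20.5 dBFS.

-20.5 dBFS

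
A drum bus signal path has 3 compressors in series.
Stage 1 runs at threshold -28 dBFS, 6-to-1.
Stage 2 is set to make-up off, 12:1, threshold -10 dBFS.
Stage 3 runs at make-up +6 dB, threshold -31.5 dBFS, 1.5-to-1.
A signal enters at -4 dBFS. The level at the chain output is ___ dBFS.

Stage 1: 24 dB above -28 dBFS, reduced 6:1 to 4 dB above → -24 dBFS.
Stage 2: -24 dBFS ≤ -10 dBFS, so stage 2 doesn't engage; output -24 dBFS.
Stage 3: -24 dBFS is 7.5 dB over -31.5 dBFS; at 1.5:1 that becomes 5 dB over, giving -26.5 dBFS; +6 dB make-up → -20.5 dBFS.

-20.5 dBFS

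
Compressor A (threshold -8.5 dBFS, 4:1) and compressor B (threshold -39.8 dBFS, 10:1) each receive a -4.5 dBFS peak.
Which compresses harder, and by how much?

A: 4 dB over, compressed to 1 dB over, so 3 dB of GR.
B: 35.3 dB over, compressed to 3.53 dB over, so 31.77 dB of GR.
B applies 28.77 dB more gain reduction.

B, by 28.77 dB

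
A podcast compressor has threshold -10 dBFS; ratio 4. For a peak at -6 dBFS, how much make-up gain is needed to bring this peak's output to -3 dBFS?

The peak compresses to -10 + 4/4 = -9 dBFS.
To reach -3 dBFS requires -3 − (-9) = 6 dB of make-up.

6 dB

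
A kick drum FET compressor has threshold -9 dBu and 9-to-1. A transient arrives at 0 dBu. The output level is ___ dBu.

-8 dBu

The input is 9 dB above the -9 dBu threshold.
At 9:1 the overshoot is divided by 9, leaving 1 dB above threshold.
That puts the output at -8 dBu.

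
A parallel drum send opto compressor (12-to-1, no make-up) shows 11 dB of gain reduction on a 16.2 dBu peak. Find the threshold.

4.2 dBu

Let T be the threshold. Output overshoot = (input overshoot)/R, so 5.2 − T = (16.2 − T)/12.
12·(5.2 − T) = 16.2 − T → 11·T = 62.4 − 16.2 = 46.2.
T = 46.2/11 = 4.2 dBu.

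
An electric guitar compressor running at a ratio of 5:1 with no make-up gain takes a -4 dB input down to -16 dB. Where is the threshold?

-19 dB

Gain reduction = -4 − (-16) = 12 dB; output overshoot = GR / (R − 1) = 12 / 4 = 3 dB.
Threshold = output − output overshoot = -16 − 3 = -19 dB.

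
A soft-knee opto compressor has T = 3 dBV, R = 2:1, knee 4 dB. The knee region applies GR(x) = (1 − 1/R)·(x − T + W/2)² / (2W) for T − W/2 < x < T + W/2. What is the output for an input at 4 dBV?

3.4375 dBV

x − T + W/2 = 4 − 3 + 2 = 3.
GR = (1 − 1/2) × 3² / 8 = 0.5 × 9 / 8 = 0.5625 dB.
Output = 4 − 0.5625 = 3.4375 dBV.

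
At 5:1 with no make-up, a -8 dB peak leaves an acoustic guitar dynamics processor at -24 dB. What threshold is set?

-28 dB

Let T be the threshold. Output overshoot = (input overshoot)/R, so -24 − T = (-8 − T)/5.
5·(-24 − T) = -8 − T → 4·T = -120 − (-8) = -112.
T = -112/4 = -28 dB.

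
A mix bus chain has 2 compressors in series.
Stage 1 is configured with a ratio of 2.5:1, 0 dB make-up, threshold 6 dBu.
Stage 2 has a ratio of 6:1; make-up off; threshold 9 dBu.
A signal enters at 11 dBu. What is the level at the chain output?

Stage 1: 11 dBu is 5 dB over 6 dBu; at 2.5:1 that becomes 2 dB over, giving 8 dBu.
Stage 2: below threshold (8 ≤ 9); passes unchanged; output 8 dBu.

8 dBu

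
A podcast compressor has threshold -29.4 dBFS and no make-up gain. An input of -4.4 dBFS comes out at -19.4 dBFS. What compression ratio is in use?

Input overshoot = -4.4 − (-29.4) = 25 dB; output overshoot = -19.4 − (-29.4) = 10 dB.
Ratio = 25 / 10 = 2.5.

2.5:1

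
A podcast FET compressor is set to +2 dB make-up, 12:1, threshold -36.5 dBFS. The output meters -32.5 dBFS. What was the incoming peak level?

Remove make-up: -32.5 − 2 = -34.5 dBFS.
Post-compression overshoot = -34.5 − (-36.5) = 2 dB.
Before 12:1 compression the overshoot was 2 × 12 = 24 dB, so input = -36.5 + 24 = -12.5 dBFS.

-12.5 dBFS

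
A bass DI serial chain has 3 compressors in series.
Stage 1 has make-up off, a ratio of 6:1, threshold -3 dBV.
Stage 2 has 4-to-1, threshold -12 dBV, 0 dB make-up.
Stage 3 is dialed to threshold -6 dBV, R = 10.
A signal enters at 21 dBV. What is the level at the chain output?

Stage 1: 24 dB above -3 dBV, reduced 6:1 to 4 dB above → 1 dBV.
Stage 2: 13 dB above -12 dBV, reduced 4:1 to 3.25 dB above → -8.75 dBV.
Stage 3: -8.75 dBV ≤ -6 dBV, so stage 3 doesn't engage; output -8.75 dBV.

-8.75 dBV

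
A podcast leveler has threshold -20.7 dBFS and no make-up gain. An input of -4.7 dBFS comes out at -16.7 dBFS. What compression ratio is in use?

4:1

Input overshoot = -4.7 − (-20.7) = 16 dB; output overshoot = -16.7 − (-20.7) = 4 dB.
Ratio = 16 / 4 = 4.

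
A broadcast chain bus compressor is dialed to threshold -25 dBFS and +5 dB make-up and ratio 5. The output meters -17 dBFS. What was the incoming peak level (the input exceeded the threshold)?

Remove make-up: -17 − 5 = -22 dBFS.
The compressed level sits -22 − (-25) = 3 dB over threshold.
Before 5:1 compression the overshoot was 3 × 5 = 15 dB, so input = -25 + 15 = -10 dBFS.

-10 dBFS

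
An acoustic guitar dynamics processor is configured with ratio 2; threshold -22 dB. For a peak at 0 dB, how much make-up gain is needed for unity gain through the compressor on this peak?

11 dB

The peak compresses to -22 + 22/2 = -11 dB.
To reach 0 dB requires 0 − (-11) = 11 dB of make-up.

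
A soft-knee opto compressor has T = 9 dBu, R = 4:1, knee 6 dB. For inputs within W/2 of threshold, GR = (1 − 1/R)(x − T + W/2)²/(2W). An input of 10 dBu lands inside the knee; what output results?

9 dBu

x − T + W/2 = 10 − 9 + 3 = 4.
GR = (1 − 1/4) × 4² / 12 = 0.75 × 16 / 12 = 1 dB.
Output = 10 − 1 = 9 dBu.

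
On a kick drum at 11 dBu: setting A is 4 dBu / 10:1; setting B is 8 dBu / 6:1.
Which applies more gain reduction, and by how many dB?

A, by 3.8 dB

A: overshoot 7 dB → output overshoot 0.7 dB → GR 6.3 dB.
B: overshoot 3 dB → output overshoot 0.5 dB → GR 2.5 dB.
Difference: 3.8 dB in favour of A.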